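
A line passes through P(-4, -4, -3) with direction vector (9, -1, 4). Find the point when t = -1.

P(t) = P + t·d
  = (-4 + 9·(-1), -4 + (-1)·(-1), -3 + 4·(-1))
  = (-4 - 9, -4 + 1, -3 - 4)
  = (-13, -3, -7)

(-13, -3, -7)


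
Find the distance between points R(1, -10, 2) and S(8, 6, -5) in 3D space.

d = √[(x₂-x₁)² + (y₂-y₁)² + (z₂-z₁)²]
  = √[7² + 16² + (-7)²]
  = √[49 + 256 + 49]
  = √354
  ≈ 18.81

18.81


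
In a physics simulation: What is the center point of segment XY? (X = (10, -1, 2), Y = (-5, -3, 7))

M = ((x₁+x₂)/2, (y₁+y₂)/2, (z₁+z₂)/2)
  = ((10 - 5)/2, (-1 - 3)/2, (2 + 7)/2)
  = (5/2, -4/2, 9/2)
  = (2.5, -2, 4.5)

(2.5, -2, 4.5)


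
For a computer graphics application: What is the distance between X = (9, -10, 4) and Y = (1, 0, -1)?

d = √[(x₂-x₁)² + (y₂-y₁)² + (z₂-z₁)²]
  = √[(-8)² + 10² + (-5)²]
  = √[64 + 100 + 25]
  = √189
  ≈ 13.75

13.75


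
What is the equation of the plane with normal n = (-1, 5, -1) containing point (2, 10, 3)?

The plane through P with normal n = (a, b, c) satisfies n·(r - P) = 0,
i.e. ax + by + cz = a·x₀ + b·y₀ + c·z₀.
d = (-1)·2 + 5·10 + (-1)·3
  = -2 + 50 - 3
  = 45
Equation: -x + 5y - z = 45

-x + 5y - z = 45


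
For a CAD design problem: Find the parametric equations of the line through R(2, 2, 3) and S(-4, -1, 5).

Direction vector d = S - R = (-4 - 2, -1 - 2, 5 - 3) = (-6, -3, 2)
Parametric form r = R + t·d:
x = 2 - 6t, y = 2 - 3t, z = 3 + 2t

x = 2 - 6t, y = 2 - 3t, z = 3 + 2t


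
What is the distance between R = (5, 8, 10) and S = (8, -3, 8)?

d = √[(x₂-x₁)² + (y₂-y₁)² + (z₂-z₁)²]
  = √[3² + (-11)² + (-2)²]
  = √[9 + 121 + 4]
  = √134
  ≈ 11.58

11.58


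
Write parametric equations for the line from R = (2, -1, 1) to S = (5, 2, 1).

Direction vector d = S - R = (5 - 2, 2 + 1, 1 - 1) = (3, 3, 0)
Parametric form r = R + t·d:
x = 2 + 3t, y = -1 + 3t, z = 1

x = 2 + 3t, y = -1 + 3t, z = 1


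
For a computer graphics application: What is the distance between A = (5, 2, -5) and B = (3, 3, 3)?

d = √[(x₂-x₁)² + (y₂-y₁)² + (z₂-z₁)²]
  = √[(-2)² + 1² + 8²]
  = √[4 + 1 + 64]
  = √69
  ≈ 8.307

8.307


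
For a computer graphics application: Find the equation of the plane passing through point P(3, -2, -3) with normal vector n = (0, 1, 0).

The plane through P with normal n = (a, b, c) satisfies n·(r - P) = 0,
i.e. ax + by + cz = a·x₀ + b·y₀ + c·z₀.
d = 0·3 + 1·(-2) + 0·(-3)
  = 0 - 2 + 0
  = -2
Equation: y = -2

y = -2


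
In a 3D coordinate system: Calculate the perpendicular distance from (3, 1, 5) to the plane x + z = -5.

distance = |a·x₀ + b·y₀ + c·z₀ - d| / √(a² + b² + c²)
  = |1·3 + 0·1 + 1·5 - (-5)| / √(1² + 0² + 1²)
  = |3 + 0 + 5 + 5| / √(1 + 0 + 1)
  = |13| / √2
  = 13 / 1.414
  ≈ 9.192

9.192


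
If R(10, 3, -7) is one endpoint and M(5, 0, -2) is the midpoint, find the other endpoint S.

S = 2M - R
  = (2·5 - 10, 2·0 - 3, 2·(-2) - (-7))
  = (10 - 10, 0 - 3, -4 + 7)
  = (0, -3, 3)

(0, -3, 3)


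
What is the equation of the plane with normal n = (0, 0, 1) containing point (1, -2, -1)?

The plane through P with normal n = (a, b, c) satisfies n·(r - P) = 0,
i.e. ax + by + cz = a·x₀ + b·y₀ + c·z₀.
d = 0·1 + 0·(-2) + 1·(-1)
  = 0 + 0 - 1
  = -1
Equation: z = -1

z = -1


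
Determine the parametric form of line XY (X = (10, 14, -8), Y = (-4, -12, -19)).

Direction vector d = Y - X = (-4 - 10, -12 - 14, -19 + 8) = (-14, -26, -11)
Parametric form r = X + t·d:
x = 10 - 14t, y = 14 - 26t, z = -8 - 11t

x = 10 - 14t, y = 14 - 26t, z = -8 - 11t


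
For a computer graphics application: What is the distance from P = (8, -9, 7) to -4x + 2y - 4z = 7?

distance = |a·x₀ + b·y₀ + c·z₀ - d| / √(a² + b² + c²)
  = |(-4)·8 + 2·(-9) + (-4)·7 - 7| / √((-4)² + 2² + (-4)²)
  = |-32 - 18 - 28 - 7| / √(16 + 4 + 16)
  = |-85| / √36
  = 85 / 6
  ≈ 14.17

14.17


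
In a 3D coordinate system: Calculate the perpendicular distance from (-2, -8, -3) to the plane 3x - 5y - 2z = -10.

distance = |a·x₀ + b·y₀ + c·z₀ - d| / √(a² + b² + c²)
  = |3·(-2) + (-5)·(-8) + (-2)·(-3) - (-10)| / √(3² + (-5)² + (-2)²)
  = |-6 + 40 + 6 + 10| / √(9 + 25 + 4)
  = |50| / √38
  = 50 / 6.164
  ≈ 8.111

8.111


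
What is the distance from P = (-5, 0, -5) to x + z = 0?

distance = |a·x₀ + b·y₀ + c·z₀ - d| / √(a² + b² + c²)
  = |1·(-5) + 0·0 + 1·(-5) - 0| / √(1² + 0² + 1²)
  = |-5 + 0 - 5 + 0| / √(1 + 0 + 1)
  = |-10| / √2
  = 10 / 1.414
  ≈ 7.071

7.071


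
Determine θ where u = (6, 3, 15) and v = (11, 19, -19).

u·v = 6·11 + 3·19 + 15·(-19) = 66 + 57 - 285 = -162
|u| = √(6² + 3² + 15²) = √270 ≈ 16.43
|v| = √(11² + 19² + (-19)²) = √843 ≈ 29.03
cos θ = (u·v)/(|u||v|) = -162/(16.43·29.03) ≈ -0.3396
θ = arccos(-0.3396) ≈ 109.9°

109.9°


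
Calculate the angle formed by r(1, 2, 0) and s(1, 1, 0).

r·s = 1·1 + 2·1 + 0·0 = 1 + 2 + 0 = 3
|r| = √(1² + 2² + 0²) = √5 ≈ 2.236
|s| = √(1² + 1² + 0²) = √2 ≈ 1.414
cos θ = (r·s)/(|r||s|) = 3/(2.236·1.414) ≈ 0.9487
θ = arccos(0.9487) ≈ 18.43°

18.43°


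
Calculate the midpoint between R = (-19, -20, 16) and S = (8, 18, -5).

M = ((x₁+x₂)/2, (y₁+y₂)/2, (z₁+z₂)/2)
  = ((-19 + 8)/2, (-20 + 18)/2, (16 - 5)/2)
  = (-11/2, -2/2, 11/2)
  = (-5.5, -1, 5.5)

(-5.5, -1, 5.5)


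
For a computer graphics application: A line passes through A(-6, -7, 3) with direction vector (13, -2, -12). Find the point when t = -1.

P(t) = A + t·d
  = (-6 + 13·(-1), -7 + (-2)·(-1), 3 + (-12)·(-1))
  = (-6 - 13, -7 + 2, 3 + 12)
  = (-19, -5, 15)

(-19, -5, 15)


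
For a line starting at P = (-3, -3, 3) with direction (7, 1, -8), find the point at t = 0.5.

P(t) = P + t·d
  = (-3 + 7·0.5, -3 + 1·0.5, 3 + (-8)·0.5)
  = (-3 + 3.5, -3 + 0.5, 3 - 4)
  = (0.5, -2.5, -1)

(0.5, -2.5, -1)


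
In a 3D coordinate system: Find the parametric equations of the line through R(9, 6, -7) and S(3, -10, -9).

Direction vector d = S - R = (3 - 9, -10 - 6, -9 + 7) = (-6, -16, -2)
Parametric form r = R + t·d:
x = 9 - 6t, y = 6 - 16t, z = -7 - 2t

x = 9 - 6t, y = 6 - 16t, z = -7 - 2t


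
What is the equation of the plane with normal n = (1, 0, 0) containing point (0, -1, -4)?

The plane through P with normal n = (a, b, c) satisfies n·(r - P) = 0,
i.e. ax + by + cz = a·x₀ + b·y₀ + c·z₀.
d = 1·0 + 0·(-1) + 0·(-4)
  = 0 + 0 + 0
  = 0
Equation: x = 0

x = 0


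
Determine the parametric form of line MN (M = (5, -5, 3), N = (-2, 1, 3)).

Direction vector d = N - M = (-2 - 5, 1 + 5, 3 - 3) = (-7, 6, 0)
Parametric form r = M + t·d:
x = 5 - 7t, y = -5 + 6t, z = 3

x = 5 - 7t, y = -5 + 6t, z = 3


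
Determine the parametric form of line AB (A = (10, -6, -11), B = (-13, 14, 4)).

Direction vector d = B - A = (-13 - 10, 14 + 6, 4 + 11) = (-23, 20, 15)
Parametric form r = A + t·d:
x = 10 - 23t, y = -6 + 20t, z = -11 + 15t

x = 10 - 23t, y = -6 + 20t, z = -11 + 15t


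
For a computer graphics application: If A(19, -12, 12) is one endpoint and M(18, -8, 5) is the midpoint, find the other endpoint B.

B = 2M - A
  = (2·18 - 19, 2·(-8) - (-12), 2·5 - 12)
  = (36 - 19, -16 + 12, 10 - 12)
  = (17, -4, -2)

(17, -4, -2)


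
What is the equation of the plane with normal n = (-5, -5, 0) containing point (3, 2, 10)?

The plane through P with normal n = (a, b, c) satisfies n·(r - P) = 0,
i.e. ax + by + cz = a·x₀ + b·y₀ + c·z₀.
d = (-5)·3 + (-5)·2 + 0·10
  = -15 - 10 + 0
  = -25
Equation: -5x - 5y = -25

-5x - 5y = -25


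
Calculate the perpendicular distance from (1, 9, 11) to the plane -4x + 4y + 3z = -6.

distance = |a·x₀ + b·y₀ + c·z₀ - d| / √(a² + b² + c²)
  = |(-4)·1 + 4·9 + 3·11 - (-6)| / √((-4)² + 4² + 3²)
  = |-4 + 36 + 33 + 6| / √(16 + 16 + 9)
  = |71| / √41
  = 71 / 6.403
  ≈ 11.09

11.09


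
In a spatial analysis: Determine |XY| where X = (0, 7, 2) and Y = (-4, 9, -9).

d = √[(x₂-x₁)² + (y₂-y₁)² + (z₂-z₁)²]
  = √[(-4)² + 2² + (-11)²]
  = √[16 + 4 + 121]
  = √141
  ≈ 11.87

11.87


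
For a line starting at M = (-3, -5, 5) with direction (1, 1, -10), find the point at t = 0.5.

P(t) = M + t·d
  = (-3 + 1·0.5, -5 + 1·0.5, 5 + (-10)·0.5)
  = (-3 + 0.5, -5 + 0.5, 5 - 5)
  = (-2.5, -4.5, 0)

(-2.5, -4.5, 0)


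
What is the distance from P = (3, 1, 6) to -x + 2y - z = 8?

distance = |a·x₀ + b·y₀ + c·z₀ - d| / √(a² + b² + c²)
  = |(-1)·3 + 2·1 + (-1)·6 - 8| / √((-1)² + 2² + (-1)²)
  = |-3 + 2 - 6 - 8| / √(1 + 4 + 1)
  = |-15| / √6
  = 15 / 2.449
  ≈ 6.124

6.124


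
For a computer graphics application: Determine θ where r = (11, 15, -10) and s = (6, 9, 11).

r·s = 11·6 + 15·9 + (-10)·11 = 66 + 135 - 110 = 91
|r| = √(11² + 15² + (-10)²) = √446 ≈ 21.12
|s| = √(6² + 9² + 11²) = √238 ≈ 15.43
cos θ = (r·s)/(|r||s|) = 91/(21.12·15.43) ≈ 0.2793
θ = arccos(0.2793) ≈ 73.78°

73.78°


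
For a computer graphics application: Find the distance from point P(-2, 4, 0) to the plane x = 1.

distance = |a·x₀ + b·y₀ + c·z₀ - d| / √(a² + b² + c²)
  = |1·(-2) + 0·4 + 0·0 - 1| / √(1² + 0² + 0²)
  = |-2 + 0 + 0 - 1| / √(1 + 0 + 0)
  = |-3| / √1
  = 3 / 1
  ≈ 3

3


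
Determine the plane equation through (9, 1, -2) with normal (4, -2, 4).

The plane through P with normal n = (a, b, c) satisfies n·(r - P) = 0,
i.e. ax + by + cz = a·x₀ + b·y₀ + c·z₀.
d = 4·9 + (-2)·1 + 4·(-2)
  = 36 - 2 - 8
  = 26
Equation: 4x - 2y + 4z = 26

4x - 2y + 4z = 26


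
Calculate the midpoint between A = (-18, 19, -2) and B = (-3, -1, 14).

M = ((x₁+x₂)/2, (y₁+y₂)/2, (z₁+z₂)/2)
  = ((-18 - 3)/2, (19 - 1)/2, (-2 + 14)/2)
  = (-21/2, 18/2, 12/2)
  = (-10.5, 9, 6)

(-10.5, 9, 6)


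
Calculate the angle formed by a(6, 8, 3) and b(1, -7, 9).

a·b = 6·1 + 8·(-7) + 3·9 = 6 - 56 + 27 = -23
|a| = √(6² + 8² + 3²) = √109 ≈ 10.44
|b| = √(1² + (-7)² + 9²) = √131 ≈ 11.45
cos θ = (a·b)/(|a||b|) = -23/(10.44·11.45) ≈ -0.1925
θ = arccos(-0.1925) ≈ 101.1°

101.1°


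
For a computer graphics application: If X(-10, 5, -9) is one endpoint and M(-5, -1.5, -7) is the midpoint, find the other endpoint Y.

Y = 2M - X
  = (2·(-5) - (-10), 2·(-1.5) - 5, 2·(-7) - (-9))
  = (-10 + 10, -3 - 5, -14 + 9)
  = (0, -8, -5)

(0, -8, -5)


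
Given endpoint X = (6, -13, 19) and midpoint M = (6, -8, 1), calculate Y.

Y = 2M - X
  = (2·6 - 6, 2·(-8) - (-13), 2·1 - 19)
  = (12 - 6, -16 + 13, 2 - 19)
  = (6, -3, -17)

(6, -3, -17)


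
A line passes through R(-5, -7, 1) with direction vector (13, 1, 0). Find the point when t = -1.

P(t) = R + t·d
  = (-5 + 13·(-1), -7 + 1·(-1), 1 + 0·(-1))
  = (-5 - 13, -7 - 1, 1 + 0)
  = (-18, -8, 1)

(-18, -8, 1)


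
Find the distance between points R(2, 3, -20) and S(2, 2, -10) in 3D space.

d = √[(x₂-x₁)² + (y₂-y₁)² + (z₂-z₁)²]
  = √[0² + (-1)² + 10²]
  = √[0 + 1 + 100]
  = √101
  ≈ 10.05

10.05


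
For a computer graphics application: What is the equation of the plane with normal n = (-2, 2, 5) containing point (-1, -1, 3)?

The plane through P with normal n = (a, b, c) satisfies n·(r - P) = 0,
i.e. ax + by + cz = a·x₀ + b·y₀ + c·z₀.
d = (-2)·(-1) + 2·(-1) + 5·3
  = 2 - 2 + 15
  = 15
Equation: -2x + 2y + 5z = 15

-2x + 2y + 5z = 15


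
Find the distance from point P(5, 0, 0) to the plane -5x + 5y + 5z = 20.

distance = |a·x₀ + b·y₀ + c·z₀ - d| / √(a² + b² + c²)
  = |(-5)·5 + 5·0 + 5·0 - 20| / √((-5)² + 5² + 5²)
  = |-25 + 0 + 0 - 20| / √(25 + 25 + 25)
  = |-45| / √75
  = 45 / 8.66
  ≈ 5.196

5.196


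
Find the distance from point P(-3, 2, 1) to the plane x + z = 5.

distance = |a·x₀ + b·y₀ + c·z₀ - d| / √(a² + b² + c²)
  = |1·(-3) + 0·2 + 1·1 - 5| / √(1² + 0² + 1²)
  = |-3 + 0 + 1 - 5| / √(1 + 0 + 1)
  = |-7| / √2
  = 7 / 1.414
  ≈ 4.95

4.95


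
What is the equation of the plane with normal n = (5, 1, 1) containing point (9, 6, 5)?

The plane through P with normal n = (a, b, c) satisfies n·(r - P) = 0,
i.e. ax + by + cz = a·x₀ + b·y₀ + c·z₀.
d = 5·9 + 1·6 + 1·5
  = 45 + 6 + 5
  = 56
Equation: 5x + y + z = 56

5x + y + z = 56


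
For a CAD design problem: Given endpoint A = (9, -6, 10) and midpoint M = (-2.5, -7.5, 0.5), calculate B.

B = 2M - A
  = (2·(-2.5) - 9, 2·(-7.5) - (-6), 2·0.5 - 10)
  = (-5 - 9, -15 + 6, 1 - 10)
  = (-14, -9, -9)

(-14, -9, -9)


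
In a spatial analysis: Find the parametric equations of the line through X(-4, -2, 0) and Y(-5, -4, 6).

Direction vector d = Y - X = (-5 + 4, -4 + 2, 6 + 0) = (-1, -2, 6)
Parametric form r = X + t·d:
x = -4 - t, y = -2 - 2t, z = 0 + 6t

x = -4 - t, y = -2 - 2t, z = 0 + 6t


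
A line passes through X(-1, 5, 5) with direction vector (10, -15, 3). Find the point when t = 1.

P(t) = X + t·d
  = (-1 + 10·1, 5 + (-15)·1, 5 + 3·1)
  = (-1 + 10, 5 - 15, 5 + 3)
  = (9, -10, 8)

(9, -10, 8)


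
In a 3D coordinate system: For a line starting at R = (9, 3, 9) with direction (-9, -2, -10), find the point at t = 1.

P(t) = R + t·d
  = (9 + (-9)·1, 3 + (-2)·1, 9 + (-10)·1)
  = (9 - 9, 3 - 2, 9 - 10)
  = (0, 1, -1)

(0, 1, -1)


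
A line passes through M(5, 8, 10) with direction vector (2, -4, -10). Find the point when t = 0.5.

P(t) = M + t·d
  = (5 + 2·0.5, 8 + (-4)·0.5, 10 + (-10)·0.5)
  = (5 + 1, 8 - 2, 10 - 5)
  = (6, 6, 5)

(6, 6, 5)


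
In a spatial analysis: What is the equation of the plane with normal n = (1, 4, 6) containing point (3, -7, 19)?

The plane through P with normal n = (a, b, c) satisfies n·(r - P) = 0,
i.e. ax + by + cz = a·x₀ + b·y₀ + c·z₀.
d = 1·3 + 4·(-7) + 6·19
  = 3 - 28 + 114
  = 89
Equation: x + 4y + 6z = 89

x + 4y + 6z = 89


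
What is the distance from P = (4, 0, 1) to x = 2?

distance = |a·x₀ + b·y₀ + c·z₀ - d| / √(a² + b² + c²)
  = |1·4 + 0·0 + 0·1 - 2| / √(1² + 0² + 0²)
  = |4 + 0 + 0 - 2| / √(1 + 0 + 0)
  = |2| / √1
  = 2 / 1
  ≈ 2

2


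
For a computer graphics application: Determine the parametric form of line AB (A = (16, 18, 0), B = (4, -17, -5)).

Direction vector d = B - A = (4 - 16, -17 - 18, -5 + 0) = (-12, -35, -5)
Parametric form r = A + t·d:
x = 16 - 12t, y = 18 - 35t, z = 0 - 5t

x = 16 - 12t, y = 18 - 35t, z = 0 - 5t


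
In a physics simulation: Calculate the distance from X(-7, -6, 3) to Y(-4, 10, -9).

d = √[(x₂-x₁)² + (y₂-y₁)² + (z₂-z₁)²]
  = √[3² + 16² + (-12)²]
  = √[9 + 256 + 144]
  = √409
  ≈ 20.22

20.22


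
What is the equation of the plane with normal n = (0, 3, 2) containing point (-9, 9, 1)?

The plane through P with normal n = (a, b, c) satisfies n·(r - P) = 0,
i.e. ax + by + cz = a·x₀ + b·y₀ + c·z₀.
d = 0·(-9) + 3·9 + 2·1
  = 0 + 27 + 2
  = 29
Equation: 3y + 2z = 29

3y + 2z = 29


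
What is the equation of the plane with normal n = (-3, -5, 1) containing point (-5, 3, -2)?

The plane through P with normal n = (a, b, c) satisfies n·(r - P) = 0,
i.e. ax + by + cz = a·x₀ + b·y₀ + c·z₀.
d = (-3)·(-5) + (-5)·3 + 1·(-2)
  = 15 - 15 - 2
  = -2
Equation: -3x - 5y + z = -2

-3x - 5y + z = -2


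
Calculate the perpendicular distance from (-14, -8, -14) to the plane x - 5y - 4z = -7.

distance = |a·x₀ + b·y₀ + c·z₀ - d| / √(a² + b² + c²)
  = |1·(-14) + (-5)·(-8) + (-4)·(-14) - (-7)| / √(1² + (-5)² + (-4)²)
  = |-14 + 40 + 56 + 7| / √(1 + 25 + 16)
  = |89| / √42
  = 89 / 6.481
  ≈ 13.73

13.73


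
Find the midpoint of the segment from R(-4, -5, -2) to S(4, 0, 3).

M = ((x₁+x₂)/2, (y₁+y₂)/2, (z₁+z₂)/2)
  = ((-4 + 4)/2, (-5 + 0)/2, (-2 + 3)/2)
  = (0/2, -5/2, 1/2)
  = (0, -2.5, 0.5)

(0, -2.5, 0.5)


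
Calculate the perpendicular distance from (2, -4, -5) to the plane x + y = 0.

distance = |a·x₀ + b·y₀ + c·z₀ - d| / √(a² + b² + c²)
  = |1·2 + 1·(-4) + 0·(-5) - 0| / √(1² + 1² + 0²)
  = |2 - 4 + 0 + 0| / √(1 + 1 + 0)
  = |-2| / √2
  = 2 / 1.414
  ≈ 1.414

1.414


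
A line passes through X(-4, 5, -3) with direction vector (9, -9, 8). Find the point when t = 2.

P(t) = X + t·d
  = (-4 + 9·2, 5 + (-9)·2, -3 + 8·2)
  = (-4 + 18, 5 - 18, -3 + 16)
  = (14, -13, 13)

(14, -13, 13)


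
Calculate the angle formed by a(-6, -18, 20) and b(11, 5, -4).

a·b = (-6)·11 + (-18)·5 + 20·(-4) = -66 - 90 - 80 = -236
|a| = √((-6)² + (-18)² + 20²) = √760 ≈ 27.57
|b| = √(11² + 5² + (-4)²) = √162 ≈ 12.73
cos θ = (a·b)/(|a||b|) = -236/(27.57·12.73) ≈ -0.6726
θ = arccos(-0.6726) ≈ 132.3°

132.3°


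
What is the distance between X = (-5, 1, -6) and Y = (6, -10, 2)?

d = √[(x₂-x₁)² + (y₂-y₁)² + (z₂-z₁)²]
  = √[11² + (-11)² + 8²]
  = √[121 + 121 + 64]
  = √306
  ≈ 17.49

17.49


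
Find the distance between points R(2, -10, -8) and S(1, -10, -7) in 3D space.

d = √[(x₂-x₁)² + (y₂-y₁)² + (z₂-z₁)²]
  = √[(-1)² + 0² + 1²]
  = √[1 + 0 + 1]
  = √2
  ≈ 1.414

1.414


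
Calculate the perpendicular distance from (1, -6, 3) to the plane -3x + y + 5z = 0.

distance = |a·x₀ + b·y₀ + c·z₀ - d| / √(a² + b² + c²)
  = |(-3)·1 + 1·(-6) + 5·3 - 0| / √((-3)² + 1² + 5²)
  = |-3 - 6 + 15 + 0| / √(9 + 1 + 25)
  = |6| / √35
  = 6 / 5.916
  ≈ 1.014

1.014


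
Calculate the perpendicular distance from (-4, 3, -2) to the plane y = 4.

distance = |a·x₀ + b·y₀ + c·z₀ - d| / √(a² + b² + c²)
  = |0·(-4) + 1·3 + 0·(-2) - 4| / √(0² + 1² + 0²)
  = |0 + 3 + 0 - 4| / √(0 + 1 + 0)
  = |-1| / √1
  = 1 / 1
  ≈ 1

1


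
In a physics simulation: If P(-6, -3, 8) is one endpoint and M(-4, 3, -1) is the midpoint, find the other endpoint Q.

Q = 2M - P
  = (2·(-4) - (-6), 2·3 - (-3), 2·(-1) - 8)
  = (-8 + 6, 6 + 3, -2 - 8)
  = (-2, 9, -10)

(-2, 9, -10)


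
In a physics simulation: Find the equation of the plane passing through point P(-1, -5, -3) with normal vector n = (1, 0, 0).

The plane through P with normal n = (a, b, c) satisfies n·(r - P) = 0,
i.e. ax + by + cz = a·x₀ + b·y₀ + c·z₀.
d = 1·(-1) + 0·(-5) + 0·(-3)
  = -1 + 0 + 0
  = -1
Equation: x = -1

x = -1


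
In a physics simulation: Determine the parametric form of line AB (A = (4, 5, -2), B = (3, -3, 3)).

Direction vector d = B - A = (3 - 4, -3 - 5, 3 + 2) = (-1, -8, 5)
Parametric form r = A + t·d:
x = 4 - t, y = 5 - 8t, z = -2 + 5t

x = 4 - t, y = 5 - 8t, z = -2 + 5t


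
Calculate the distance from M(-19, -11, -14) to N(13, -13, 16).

d = √[(x₂-x₁)² + (y₂-y₁)² + (z₂-z₁)²]
  = √[32² + (-2)² + 30²]
  = √[1024 + 4 + 900]
  = √1928
  ≈ 43.91

43.91


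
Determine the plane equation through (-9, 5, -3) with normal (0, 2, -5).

The plane through P with normal n = (a, b, c) satisfies n·(r - P) = 0,
i.e. ax + by + cz = a·x₀ + b·y₀ + c·z₀.
d = 0·(-9) + 2·5 + (-5)·(-3)
  = 0 + 10 + 15
  = 25
Equation: 2y - 5z = 25

2y - 5z = 25


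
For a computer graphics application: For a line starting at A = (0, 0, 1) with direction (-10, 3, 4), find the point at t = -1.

P(t) = A + t·d
  = (0 + (-10)·(-1), 0 + 3·(-1), 1 + 4·(-1))
  = (0 + 10, 0 - 3, 1 - 4)
  = (10, -3, -3)

(10, -3, -3)


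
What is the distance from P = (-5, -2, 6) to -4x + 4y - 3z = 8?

distance = |a·x₀ + b·y₀ + c·z₀ - d| / √(a² + b² + c²)
  = |(-4)·(-5) + 4·(-2) + (-3)·6 - 8| / √((-4)² + 4² + (-3)²)
  = |20 - 8 - 18 - 8| / √(16 + 16 + 9)
  = |-14| / √41
  = 14 / 6.403
  ≈ 2.186

2.186


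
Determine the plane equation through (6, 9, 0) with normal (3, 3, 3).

The plane through P with normal n = (a, b, c) satisfies n·(r - P) = 0,
i.e. ax + by + cz = a·x₀ + b·y₀ + c·z₀.
d = 3·6 + 3·9 + 3·0
  = 18 + 27 + 0
  = 45
Equation: 3x + 3y + 3z = 45

3x + 3y + 3z = 45


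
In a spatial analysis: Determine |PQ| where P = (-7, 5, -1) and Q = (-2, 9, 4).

d = √[(x₂-x₁)² + (y₂-y₁)² + (z₂-z₁)²]
  = √[5² + 4² + 5²]
  = √[25 + 16 + 25]
  = √66
  ≈ 8.124

8.124


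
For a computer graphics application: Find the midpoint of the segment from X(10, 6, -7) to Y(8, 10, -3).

M = ((x₁+x₂)/2, (y₁+y₂)/2, (z₁+z₂)/2)
  = ((10 + 8)/2, (6 + 10)/2, (-7 - 3)/2)
  = (18/2, 16/2, -10/2)
  = (9, 8, -5)

(9, 8, -5)


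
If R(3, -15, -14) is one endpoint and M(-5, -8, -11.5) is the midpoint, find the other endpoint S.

S = 2M - R
  = (2·(-5) - 3, 2·(-8) - (-15), 2·(-11.5) - (-14))
  = (-10 - 3, -16 + 15, -23 + 14)
  = (-13, -1, -9)

(-13, -1, -9)


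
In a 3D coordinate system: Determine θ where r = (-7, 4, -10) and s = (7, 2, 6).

r·s = (-7)·7 + 4·2 + (-10)·6 = -49 + 8 - 60 = -101
|r| = √((-7)² + 4² + (-10)²) = √165 ≈ 12.85
|s| = √(7² + 2² + 6²) = √89 ≈ 9.434
cos θ = (r·s)/(|r||s|) = -101/(12.85·9.434) ≈ -0.8335
θ = arccos(-0.8335) ≈ 146.5°

146.5°


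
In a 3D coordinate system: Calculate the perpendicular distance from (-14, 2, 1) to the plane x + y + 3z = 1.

distance = |a·x₀ + b·y₀ + c·z₀ - d| / √(a² + b² + c²)
  = |1·(-14) + 1·2 + 3·1 - 1| / √(1² + 1² + 3²)
  = |-14 + 2 + 3 - 1| / √(1 + 1 + 9)
  = |-10| / √11
  = 10 / 3.317
  ≈ 3.015

3.015


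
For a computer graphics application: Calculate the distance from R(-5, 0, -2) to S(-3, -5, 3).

d = √[(x₂-x₁)² + (y₂-y₁)² + (z₂-z₁)²]
  = √[2² + (-5)² + 5²]
  = √[4 + 25 + 25]
  = √54
  ≈ 7.348

7.348


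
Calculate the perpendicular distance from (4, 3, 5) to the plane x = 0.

distance = |a·x₀ + b·y₀ + c·z₀ - d| / √(a² + b² + c²)
  = |1·4 + 0·3 + 0·5 - 0| / √(1² + 0² + 0²)
  = |4 + 0 + 0 + 0| / √(1 + 0 + 0)
  = |4| / √1
  = 4 / 1
  ≈ 4

4


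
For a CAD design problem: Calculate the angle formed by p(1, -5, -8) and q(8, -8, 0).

p·q = 1·8 + (-5)·(-8) + (-8)·0 = 8 + 40 + 0 = 48
|p| = √(1² + (-5)² + (-8)²) = √90 ≈ 9.487
|q| = √(8² + (-8)² + 0²) = √128 ≈ 11.31
cos θ = (p·q)/(|p||q|) = 48/(9.487·11.31) ≈ 0.4472
θ = arccos(0.4472) ≈ 63.43°

63.43°


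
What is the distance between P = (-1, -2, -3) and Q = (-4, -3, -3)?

d = √[(x₂-x₁)² + (y₂-y₁)² + (z₂-z₁)²]
  = √[(-3)² + (-1)² + 0²]
  = √[9 + 1 + 0]
  = √10
  ≈ 3.162

3.162


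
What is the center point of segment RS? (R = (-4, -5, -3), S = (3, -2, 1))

M = ((x₁+x₂)/2, (y₁+y₂)/2, (z₁+z₂)/2)
  = ((-4 + 3)/2, (-5 - 2)/2, (-3 + 1)/2)
  = (-1/2, -7/2, -2/2)
  = (-0.5, -3.5, -1)

(-0.5, -3.5, -1)


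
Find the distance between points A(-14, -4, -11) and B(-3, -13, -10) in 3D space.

d = √[(x₂-x₁)² + (y₂-y₁)² + (z₂-z₁)²]
  = √[11² + (-9)² + 1²]
  = √[121 + 81 + 1]
  = √203
  ≈ 14.25

14.25


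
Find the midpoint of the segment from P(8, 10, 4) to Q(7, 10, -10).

M = ((x₁+x₂)/2, (y₁+y₂)/2, (z₁+z₂)/2)
  = ((8 + 7)/2, (10 + 10)/2, (4 - 10)/2)
  = (15/2, 20/2, -6/2)
  = (7.5, 10, -3)

(7.5, 10, -3)


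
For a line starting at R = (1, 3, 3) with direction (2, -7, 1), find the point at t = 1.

P(t) = R + t·d
  = (1 + 2·1, 3 + (-7)·1, 3 + 1·1)
  = (1 + 2, 3 - 7, 3 + 1)
  = (3, -4, 4)

(3, -4, 4)


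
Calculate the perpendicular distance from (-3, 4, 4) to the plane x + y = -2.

distance = |a·x₀ + b·y₀ + c·z₀ - d| / √(a² + b² + c²)
  = |1·(-3) + 1·4 + 0·4 - (-2)| / √(1² + 1² + 0²)
  = |-3 + 4 + 0 + 2| / √(1 + 1 + 0)
  = |3| / √2
  = 3 / 1.414
  ≈ 2.121

2.121


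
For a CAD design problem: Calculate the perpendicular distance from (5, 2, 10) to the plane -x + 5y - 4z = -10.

distance = |a·x₀ + b·y₀ + c·z₀ - d| / √(a² + b² + c²)
  = |(-1)·5 + 5·2 + (-4)·10 - (-10)| / √((-1)² + 5² + (-4)²)
  = |-5 + 10 - 40 + 10| / √(1 + 25 + 16)
  = |-25| / √42
  = 25 / 6.481
  ≈ 3.858

3.858


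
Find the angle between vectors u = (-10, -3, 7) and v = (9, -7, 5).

u·v = (-10)·9 + (-3)·(-7) + 7·5 = -90 + 21 + 35 = -34
|u| = √((-10)² + (-3)² + 7²) = √158 ≈ 12.57
|v| = √(9² + (-7)² + 5²) = √155 ≈ 12.45
cos θ = (u·v)/(|u||v|) = -34/(12.57·12.45) ≈ -0.2173
θ = arccos(-0.2173) ≈ 102.5°

102.5°


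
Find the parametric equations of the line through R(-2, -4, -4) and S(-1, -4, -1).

Direction vector d = S - R = (-1 + 2, -4 + 4, -1 + 4) = (1, 0, 3)
Parametric form r = R + t·d:
x = -2 + t, y = -4, z = -4 + 3t

x = -2 + t, y = -4, z = -4 + 3t


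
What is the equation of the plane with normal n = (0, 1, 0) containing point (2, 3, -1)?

The plane through P with normal n = (a, b, c) satisfies n·(r - P) = 0,
i.e. ax + by + cz = a·x₀ + b·y₀ + c·z₀.
d = 0·2 + 1·3 + 0·(-1)
  = 0 + 3 + 0
  = 3
Equation: y = 3

y = 3


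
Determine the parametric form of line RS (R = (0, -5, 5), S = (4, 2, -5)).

Direction vector d = S - R = (4 + 0, 2 + 5, -5 - 5) = (4, 7, -10)
Parametric form r = R + t·d:
x = 0 + 4t, y = -5 + 7t, z = 5 - 10t

x = 0 + 4t, y = -5 + 7t, z = 5 - 10t


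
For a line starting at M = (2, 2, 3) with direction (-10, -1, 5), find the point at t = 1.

P(t) = M + t·d
  = (2 + (-10)·1, 2 + (-1)·1, 3 + 5·1)
  = (2 - 10, 2 - 1, 3 + 5)
  = (-8, 1, 8)

(-8, 1, 8)


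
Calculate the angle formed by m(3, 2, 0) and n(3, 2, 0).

m·n = 3·3 + 2·2 + 0·0 = 9 + 4 + 0 = 13
|m| = √(3² + 2² + 0²) = √13 ≈ 3.606
|n| = √(3² + 2² + 0²) = √13 ≈ 3.606
cos θ = (m·n)/(|m||n|) = 13/(3.606·3.606) ≈ 1
θ = arccos(1) ≈ 0°

0°


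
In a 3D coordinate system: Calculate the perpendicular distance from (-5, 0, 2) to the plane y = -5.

distance = |a·x₀ + b·y₀ + c·z₀ - d| / √(a² + b² + c²)
  = |0·(-5) + 1·0 + 0·2 - (-5)| / √(0² + 1² + 0²)
  = |0 + 0 + 0 + 5| / √(0 + 1 + 0)
  = |5| / √1
  = 5 / 1
  ≈ 5

5


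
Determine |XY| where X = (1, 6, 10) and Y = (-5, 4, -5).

d = √[(x₂-x₁)² + (y₂-y₁)² + (z₂-z₁)²]
  = √[(-6)² + (-2)² + (-15)²]
  = √[36 + 4 + 225]
  = √265
  ≈ 16.28

16.28


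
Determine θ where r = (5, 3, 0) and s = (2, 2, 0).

r·s = 5·2 + 3·2 + 0·0 = 10 + 6 + 0 = 16
|r| = √(5² + 3² + 0²) = √34 ≈ 5.831
|s| = √(2² + 2² + 0²) = √8 ≈ 2.828
cos θ = (r·s)/(|r||s|) = 16/(5.831·2.828) ≈ 0.9701
θ = arccos(0.9701) ≈ 14.04°

14.04°


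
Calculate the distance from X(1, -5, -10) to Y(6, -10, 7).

d = √[(x₂-x₁)² + (y₂-y₁)² + (z₂-z₁)²]
  = √[5² + (-5)² + 17²]
  = √[25 + 25 + 289]
  = √339
  ≈ 18.41

18.41


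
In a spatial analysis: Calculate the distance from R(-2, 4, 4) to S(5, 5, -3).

d = √[(x₂-x₁)² + (y₂-y₁)² + (z₂-z₁)²]
  = √[7² + 1² + (-7)²]
  = √[49 + 1 + 49]
  = √99
  ≈ 9.95

9.95


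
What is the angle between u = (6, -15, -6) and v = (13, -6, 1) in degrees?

u·v = 6·13 + (-15)·(-6) + (-6)·1 = 78 + 90 - 6 = 162
|u| = √(6² + (-15)² + (-6)²) = √297 ≈ 17.23
|v| = √(13² + (-6)² + 1²) = √206 ≈ 14.35
cos θ = (u·v)/(|u||v|) = 162/(17.23·14.35) ≈ 0.6549
θ = arccos(0.6549) ≈ 49.08°

49.08°


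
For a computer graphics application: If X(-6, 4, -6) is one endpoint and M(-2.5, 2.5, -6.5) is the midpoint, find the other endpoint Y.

Y = 2M - X
  = (2·(-2.5) - (-6), 2·2.5 - 4, 2·(-6.5) - (-6))
  = (-5 + 6, 5 - 4, -13 + 6)
  = (1, 1, -7)

(1, 1, -7)


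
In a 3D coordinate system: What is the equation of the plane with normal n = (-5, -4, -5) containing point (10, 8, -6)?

The plane through P with normal n = (a, b, c) satisfies n·(r - P) = 0,
i.e. ax + by + cz = a·x₀ + b·y₀ + c·z₀.
d = (-5)·10 + (-4)·8 + (-5)·(-6)
  = -50 - 32 + 30
  = -52
Equation: -5x - 4y - 5z = -52

-5x - 4y - 5z = -52


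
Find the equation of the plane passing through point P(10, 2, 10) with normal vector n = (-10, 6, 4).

The plane through P with normal n = (a, b, c) satisfies n·(r - P) = 0,
i.e. ax + by + cz = a·x₀ + b·y₀ + c·z₀.
d = (-10)·10 + 6·2 + 4·10
  = -100 + 12 + 40
  = -48
Equation: -10x + 6y + 4z = -48

-10x + 6y + 4z = -48


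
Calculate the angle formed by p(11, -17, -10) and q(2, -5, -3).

p·q = 11·2 + (-17)·(-5) + (-10)·(-3) = 22 + 85 + 30 = 137
|p| = √(11² + (-17)² + (-10)²) = √510 ≈ 22.58
|q| = √(2² + (-5)² + (-3)²) = √38 ≈ 6.164
cos θ = (p·q)/(|p||q|) = 137/(22.58·6.164) ≈ 0.9841
θ = arccos(0.9841) ≈ 10.23°

10.23°


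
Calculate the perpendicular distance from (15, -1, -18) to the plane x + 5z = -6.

distance = |a·x₀ + b·y₀ + c·z₀ - d| / √(a² + b² + c²)
  = |1·15 + 0·(-1) + 5·(-18) - (-6)| / √(1² + 0² + 5²)
  = |15 + 0 - 90 + 6| / √(1 + 0 + 25)
  = |-69| / √26
  = 69 / 5.099
  ≈ 13.53

13.53


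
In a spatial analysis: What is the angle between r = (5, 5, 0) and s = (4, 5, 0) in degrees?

r·s = 5·4 + 5·5 + 0·0 = 20 + 25 + 0 = 45
|r| = √(5² + 5² + 0²) = √50 ≈ 7.071
|s| = √(4² + 5² + 0²) = √41 ≈ 6.403
cos θ = (r·s)/(|r||s|) = 45/(7.071·6.403) ≈ 0.9939
θ = arccos(0.9939) ≈ 6.34°

6.34°


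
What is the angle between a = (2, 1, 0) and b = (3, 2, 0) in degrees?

a·b = 2·3 + 1·2 + 0·0 = 6 + 2 + 0 = 8
|a| = √(2² + 1² + 0²) = √5 ≈ 2.236
|b| = √(3² + 2² + 0²) = √13 ≈ 3.606
cos θ = (a·b)/(|a||b|) = 8/(2.236·3.606) ≈ 0.9923
θ = arccos(0.9923) ≈ 7.125°

7.125°


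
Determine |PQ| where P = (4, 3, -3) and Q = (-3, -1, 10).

d = √[(x₂-x₁)² + (y₂-y₁)² + (z₂-z₁)²]
  = √[(-7)² + (-4)² + 13²]
  = √[49 + 16 + 169]
  = √234
  ≈ 15.3

15.3


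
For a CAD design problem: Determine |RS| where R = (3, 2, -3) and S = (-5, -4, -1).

d = √[(x₂-x₁)² + (y₂-y₁)² + (z₂-z₁)²]
  = √[(-8)² + (-6)² + 2²]
  = √[64 + 36 + 4]
  = √104
  ≈ 10.2

10.2


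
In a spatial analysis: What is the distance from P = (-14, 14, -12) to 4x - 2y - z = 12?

distance = |a·x₀ + b·y₀ + c·z₀ - d| / √(a² + b² + c²)
  = |4·(-14) + (-2)·14 + (-1)·(-12) - 12| / √(4² + (-2)² + (-1)²)
  = |-56 - 28 + 12 - 12| / √(16 + 4 + 1)
  = |-84| / √21
  = 84 / 4.583
  ≈ 18.33

18.33


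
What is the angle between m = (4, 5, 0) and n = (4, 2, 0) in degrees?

m·n = 4·4 + 5·2 + 0·0 = 16 + 10 + 0 = 26
|m| = √(4² + 5² + 0²) = √41 ≈ 6.403
|n| = √(4² + 2² + 0²) = √20 ≈ 4.472
cos θ = (m·n)/(|m||n|) = 26/(6.403·4.472) ≈ 0.908
θ = arccos(0.908) ≈ 24.78°

24.78°


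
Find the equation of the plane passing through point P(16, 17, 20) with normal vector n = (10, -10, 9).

The plane through P with normal n = (a, b, c) satisfies n·(r - P) = 0,
i.e. ax + by + cz = a·x₀ + b·y₀ + c·z₀.
d = 10·16 + (-10)·17 + 9·20
  = 160 - 170 + 180
  = 170
Equation: 10x - 10y + 9z = 170

10x - 10y + 9z = 170


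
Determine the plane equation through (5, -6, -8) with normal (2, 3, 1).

The plane through P with normal n = (a, b, c) satisfies n·(r - P) = 0,
i.e. ax + by + cz = a·x₀ + b·y₀ + c·z₀.
d = 2·5 + 3·(-6) + 1·(-8)
  = 10 - 18 - 8
  = -16
Equation: 2x + 3y + z = -16

2x + 3y + z = -16


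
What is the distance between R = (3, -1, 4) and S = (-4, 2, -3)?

d = √[(x₂-x₁)² + (y₂-y₁)² + (z₂-z₁)²]
  = √[(-7)² + 3² + (-7)²]
  = √[49 + 9 + 49]
  = √107
  ≈ 10.34

10.34


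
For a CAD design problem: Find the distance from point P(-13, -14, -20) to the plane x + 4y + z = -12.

distance = |a·x₀ + b·y₀ + c·z₀ - d| / √(a² + b² + c²)
  = |1·(-13) + 4·(-14) + 1·(-20) - (-12)| / √(1² + 4² + 1²)
  = |-13 - 56 - 20 + 12| / √(1 + 16 + 1)
  = |-77| / √18
  = 77 / 4.243
  ≈ 18.15

18.15


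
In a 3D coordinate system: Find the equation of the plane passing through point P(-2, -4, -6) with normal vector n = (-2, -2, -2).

The plane through P with normal n = (a, b, c) satisfies n·(r - P) = 0,
i.e. ax + by + cz = a·x₀ + b·y₀ + c·z₀.
d = (-2)·(-2) + (-2)·(-4) + (-2)·(-6)
  = 4 + 8 + 12
  = 24
Equation: -2x - 2y - 2z = 24

-2x - 2y - 2z = 24


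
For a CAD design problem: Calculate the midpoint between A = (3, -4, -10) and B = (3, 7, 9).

M = ((x₁+x₂)/2, (y₁+y₂)/2, (z₁+z₂)/2)
  = ((3 + 3)/2, (-4 + 7)/2, (-10 + 9)/2)
  = (6/2, 3/2, -1/2)
  = (3, 1.5, -0.5)

(3, 1.5, -0.5)


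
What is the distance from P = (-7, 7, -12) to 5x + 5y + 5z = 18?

distance = |a·x₀ + b·y₀ + c·z₀ - d| / √(a² + b² + c²)
  = |5·(-7) + 5·7 + 5·(-12) - 18| / √(5² + 5² + 5²)
  = |-35 + 35 - 60 - 18| / √(25 + 25 + 25)
  = |-78| / √75
  = 78 / 8.66
  ≈ 9.007

9.007


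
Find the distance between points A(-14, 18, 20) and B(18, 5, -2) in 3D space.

d = √[(x₂-x₁)² + (y₂-y₁)² + (z₂-z₁)²]
  = √[32² + (-13)² + (-22)²]
  = √[1024 + 169 + 484]
  = √1677
  ≈ 40.95

40.95


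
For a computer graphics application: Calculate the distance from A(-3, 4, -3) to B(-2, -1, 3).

d = √[(x₂-x₁)² + (y₂-y₁)² + (z₂-z₁)²]
  = √[1² + (-5)² + 6²]
  = √[1 + 25 + 36]
  = √62
  ≈ 7.874

7.874


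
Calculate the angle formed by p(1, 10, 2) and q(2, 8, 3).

p·q = 1·2 + 10·8 + 2·3 = 2 + 80 + 6 = 88
|p| = √(1² + 10² + 2²) = √105 ≈ 10.25
|q| = √(2² + 8² + 3²) = √77 ≈ 8.775
cos θ = (p·q)/(|p||q|) = 88/(10.25·8.775) ≈ 0.9787
θ = arccos(0.9787) ≈ 11.85°

11.85°


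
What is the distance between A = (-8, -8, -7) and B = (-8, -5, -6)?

d = √[(x₂-x₁)² + (y₂-y₁)² + (z₂-z₁)²]
  = √[0² + 3² + 1²]
  = √[0 + 9 + 1]
  = √10
  ≈ 3.162

3.162


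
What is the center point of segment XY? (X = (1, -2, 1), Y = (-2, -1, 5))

M = ((x₁+x₂)/2, (y₁+y₂)/2, (z₁+z₂)/2)
  = ((1 - 2)/2, (-2 - 1)/2, (1 + 5)/2)
  = (-1/2, -3/2, 6/2)
  = (-0.5, -1.5, 3)

(-0.5, -1.5, 3)


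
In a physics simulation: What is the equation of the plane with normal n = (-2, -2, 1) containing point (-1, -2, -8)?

The plane through P with normal n = (a, b, c) satisfies n·(r - P) = 0,
i.e. ax + by + cz = a·x₀ + b·y₀ + c·z₀.
d = (-2)·(-1) + (-2)·(-2) + 1·(-8)
  = 2 + 4 - 8
  = -2
Equation: -2x - 2y + z = -2

-2x - 2y + z = -2


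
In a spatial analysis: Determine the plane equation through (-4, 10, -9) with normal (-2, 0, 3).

The plane through P with normal n = (a, b, c) satisfies n·(r - P) = 0,
i.e. ax + by + cz = a·x₀ + b·y₀ + c·z₀.
d = (-2)·(-4) + 0·10 + 3·(-9)
  = 8 + 0 - 27
  = -19
Equation: -2x + 3z = -19

-2x + 3z = -19


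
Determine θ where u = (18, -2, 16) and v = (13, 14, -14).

u·v = 18·13 + (-2)·14 + 16·(-14) = 234 - 28 - 224 = -18
|u| = √(18² + (-2)² + 16²) = √584 ≈ 24.17
|v| = √(13² + 14² + (-14)²) = √561 ≈ 23.69
cos θ = (u·v)/(|u||v|) = -18/(24.17·23.69) ≈ -0.03145
θ = arccos(-0.03145) ≈ 91.8°

91.8°


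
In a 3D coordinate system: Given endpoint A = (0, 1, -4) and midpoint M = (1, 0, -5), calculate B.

B = 2M - A
  = (2·1 - 0, 2·0 - 1, 2·(-5) - (-4))
  = (2 + 0, 0 - 1, -10 + 4)
  = (2, -1, -6)

(2, -1, -6)


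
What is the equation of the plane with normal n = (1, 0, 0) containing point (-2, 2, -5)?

The plane through P with normal n = (a, b, c) satisfies n·(r - P) = 0,
i.e. ax + by + cz = a·x₀ + b·y₀ + c·z₀.
d = 1·(-2) + 0·2 + 0·(-5)
  = -2 + 0 + 0
  = -2
Equation: x = -2

x = -2


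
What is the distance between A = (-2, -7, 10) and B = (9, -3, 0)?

d = √[(x₂-x₁)² + (y₂-y₁)² + (z₂-z₁)²]
  = √[11² + 4² + (-10)²]
  = √[121 + 16 + 100]
  = √237
  ≈ 15.39

15.39


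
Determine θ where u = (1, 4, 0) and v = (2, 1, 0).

u·v = 1·2 + 4·1 + 0·0 = 2 + 4 + 0 = 6
|u| = √(1² + 4² + 0²) = √17 ≈ 4.123
|v| = √(2² + 1² + 0²) = √5 ≈ 2.236
cos θ = (u·v)/(|u||v|) = 6/(4.123·2.236) ≈ 0.6508
θ = arccos(0.6508) ≈ 49.4°

49.4°


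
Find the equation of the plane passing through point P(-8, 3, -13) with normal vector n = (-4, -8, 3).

The plane through P with normal n = (a, b, c) satisfies n·(r - P) = 0,
i.e. ax + by + cz = a·x₀ + b·y₀ + c·z₀.
d = (-4)·(-8) + (-8)·3 + 3·(-13)
  = 32 - 24 - 39
  = -31
Equation: -4x - 8y + 3z = -31

-4x - 8y + 3z = -31


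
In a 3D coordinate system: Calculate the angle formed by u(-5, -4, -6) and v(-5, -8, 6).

u·v = (-5)·(-5) + (-4)·(-8) + (-6)·6 = 25 + 32 - 36 = 21
|u| = √((-5)² + (-4)² + (-6)²) = √77 ≈ 8.775
|v| = √((-5)² + (-8)² + 6²) = √125 ≈ 11.18
cos θ = (u·v)/(|u||v|) = 21/(8.775·11.18) ≈ 0.2141
θ = arccos(0.2141) ≈ 77.64°

77.64°


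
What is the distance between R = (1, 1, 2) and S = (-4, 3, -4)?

d = √[(x₂-x₁)² + (y₂-y₁)² + (z₂-z₁)²]
  = √[(-5)² + 2² + (-6)²]
  = √[25 + 4 + 36]
  = √65
  ≈ 8.062

8.062


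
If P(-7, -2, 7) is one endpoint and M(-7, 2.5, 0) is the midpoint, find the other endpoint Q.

Q = 2M - P
  = (2·(-7) - (-7), 2·2.5 - (-2), 2·0 - 7)
  = (-14 + 7, 5 + 2, 0 - 7)
  = (-7, 7, -7)

(-7, 7, -7)


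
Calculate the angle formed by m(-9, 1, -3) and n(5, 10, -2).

m·n = (-9)·5 + 1·10 + (-3)·(-2) = -45 + 10 + 6 = -29
|m| = √((-9)² + 1² + (-3)²) = √91 ≈ 9.539
|n| = √(5² + 10² + (-2)²) = √129 ≈ 11.36
cos θ = (m·n)/(|m||n|) = -29/(9.539·11.36) ≈ -0.2677
θ = arccos(-0.2677) ≈ 105.5°

105.5°


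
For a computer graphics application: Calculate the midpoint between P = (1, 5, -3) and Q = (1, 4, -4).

M = ((x₁+x₂)/2, (y₁+y₂)/2, (z₁+z₂)/2)
  = ((1 + 1)/2, (5 + 4)/2, (-3 - 4)/2)
  = (2/2, 9/2, -7/2)
  = (1, 4.5, -3.5)

(1, 4.5, -3.5)


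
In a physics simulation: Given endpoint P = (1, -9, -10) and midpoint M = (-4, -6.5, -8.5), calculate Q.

Q = 2M - P
  = (2·(-4) - 1, 2·(-6.5) - (-9), 2·(-8.5) - (-10))
  = (-8 - 1, -13 + 9, -17 + 10)
  = (-9, -4, -7)

(-9, -4, -7)


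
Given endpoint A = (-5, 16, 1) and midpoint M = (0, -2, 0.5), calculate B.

B = 2M - A
  = (2·0 - (-5), 2·(-2) - 16, 2·0.5 - 1)
  = (0 + 5, -4 - 16, 1 - 1)
  = (5, -20, 0)

(5, -20, 0)


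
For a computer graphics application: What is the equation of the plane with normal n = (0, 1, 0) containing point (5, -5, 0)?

The plane through P with normal n = (a, b, c) satisfies n·(r - P) = 0,
i.e. ax + by + cz = a·x₀ + b·y₀ + c·z₀.
d = 0·5 + 1·(-5) + 0·0
  = 0 - 5 + 0
  = -5
Equation: y = -5

y = -5


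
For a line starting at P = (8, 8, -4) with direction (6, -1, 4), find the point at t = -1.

P(t) = P + t·d
  = (8 + 6·(-1), 8 + (-1)·(-1), -4 + 4·(-1))
  = (8 - 6, 8 + 1, -4 - 4)
  = (2, 9, -8)

(2, 9, -8)


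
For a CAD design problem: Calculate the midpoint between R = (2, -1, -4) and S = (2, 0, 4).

M = ((x₁+x₂)/2, (y₁+y₂)/2, (z₁+z₂)/2)
  = ((2 + 2)/2, (-1 + 0)/2, (-4 + 4)/2)
  = (4/2, -1/2, 0/2)
  = (2, -0.5, 0)

(2, -0.5, 0)


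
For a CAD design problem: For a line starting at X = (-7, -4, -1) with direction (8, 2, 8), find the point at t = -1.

P(t) = X + t·d
  = (-7 + 8·(-1), -4 + 2·(-1), -1 + 8·(-1))
  = (-7 - 8, -4 - 2, -1 - 8)
  = (-15, -6, -9)

(-15, -6, -9)


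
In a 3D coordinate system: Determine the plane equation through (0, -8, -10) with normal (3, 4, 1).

The plane through P with normal n = (a, b, c) satisfies n·(r - P) = 0,
i.e. ax + by + cz = a·x₀ + b·y₀ + c·z₀.
d = 3·0 + 4·(-8) + 1·(-10)
  = 0 - 32 - 10
  = -42
Equation: 3x + 4y + z = -42

3x + 4y + z = -42


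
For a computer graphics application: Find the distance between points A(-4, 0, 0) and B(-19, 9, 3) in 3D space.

d = √[(x₂-x₁)² + (y₂-y₁)² + (z₂-z₁)²]
  = √[(-15)² + 9² + 3²]
  = √[225 + 81 + 9]
  = √315
  ≈ 17.75

17.75
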